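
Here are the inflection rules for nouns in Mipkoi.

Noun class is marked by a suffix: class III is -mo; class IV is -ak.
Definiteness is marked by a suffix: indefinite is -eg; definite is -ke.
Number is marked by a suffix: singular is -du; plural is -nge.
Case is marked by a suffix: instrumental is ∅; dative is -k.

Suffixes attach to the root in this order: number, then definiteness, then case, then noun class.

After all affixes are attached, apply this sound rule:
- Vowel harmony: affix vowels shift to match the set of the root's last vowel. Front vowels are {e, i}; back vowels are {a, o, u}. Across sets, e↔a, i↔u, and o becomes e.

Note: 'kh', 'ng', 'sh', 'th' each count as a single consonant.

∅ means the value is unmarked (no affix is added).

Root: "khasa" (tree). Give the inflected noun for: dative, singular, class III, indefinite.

khasaduagkmo

Attach number singular -du → khasadu.
Attach definiteness indefinite -eg → khasadueg.
Attach case dative -k → khasaduegk.
Attach noun class class III -mo → khasaduegkmo.
Apply vowel harmony: khasaduegkmo → khasaduagkmo.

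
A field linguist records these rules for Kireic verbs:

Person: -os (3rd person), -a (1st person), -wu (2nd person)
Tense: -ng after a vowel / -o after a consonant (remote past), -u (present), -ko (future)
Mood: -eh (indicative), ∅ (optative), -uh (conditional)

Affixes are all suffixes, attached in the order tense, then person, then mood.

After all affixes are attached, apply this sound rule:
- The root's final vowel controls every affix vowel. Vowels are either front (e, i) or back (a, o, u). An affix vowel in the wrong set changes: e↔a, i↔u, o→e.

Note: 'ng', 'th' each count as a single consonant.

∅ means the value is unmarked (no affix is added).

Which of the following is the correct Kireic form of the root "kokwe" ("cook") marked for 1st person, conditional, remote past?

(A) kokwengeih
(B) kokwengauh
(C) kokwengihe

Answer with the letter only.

Attach tense remote past -ng (after vowel 'e') → kokweng.
Attach person 1st person -a → kokwenga.
Attach mood conditional -uh → kokwengauh.
Apply vowel harmony: kokwengauh → kokwengeih.
So the correct form is kokwengeih, option (A).
(C) kokwengihe is wrong: it has the affixes in the wrong order.
(B) kokwengauh is wrong: it fails to apply the sound rule(s).

A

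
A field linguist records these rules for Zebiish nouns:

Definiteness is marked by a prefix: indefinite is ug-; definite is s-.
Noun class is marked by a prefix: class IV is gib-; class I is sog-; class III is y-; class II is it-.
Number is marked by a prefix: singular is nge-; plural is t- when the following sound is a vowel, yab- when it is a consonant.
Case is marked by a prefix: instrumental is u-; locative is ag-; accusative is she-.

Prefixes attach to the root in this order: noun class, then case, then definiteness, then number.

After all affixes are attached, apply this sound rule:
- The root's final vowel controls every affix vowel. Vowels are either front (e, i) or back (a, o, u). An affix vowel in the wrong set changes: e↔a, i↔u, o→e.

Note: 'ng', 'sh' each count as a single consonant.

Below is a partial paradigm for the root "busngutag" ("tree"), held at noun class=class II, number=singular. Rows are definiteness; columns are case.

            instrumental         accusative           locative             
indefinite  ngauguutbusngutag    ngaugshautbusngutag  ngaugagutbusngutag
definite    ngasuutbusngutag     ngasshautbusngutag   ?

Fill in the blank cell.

Attach noun class class II it- → itbusngutag.
Attach case locative ag- → agitbusngutag.
Attach definiteness definite s- → sagitbusngutag.
Attach number singular nge- → ngesagitbusngutag.
Apply vowel harmony: ngesagitbusngutag → ngasagutbusngutag.

ngasagutbusngutag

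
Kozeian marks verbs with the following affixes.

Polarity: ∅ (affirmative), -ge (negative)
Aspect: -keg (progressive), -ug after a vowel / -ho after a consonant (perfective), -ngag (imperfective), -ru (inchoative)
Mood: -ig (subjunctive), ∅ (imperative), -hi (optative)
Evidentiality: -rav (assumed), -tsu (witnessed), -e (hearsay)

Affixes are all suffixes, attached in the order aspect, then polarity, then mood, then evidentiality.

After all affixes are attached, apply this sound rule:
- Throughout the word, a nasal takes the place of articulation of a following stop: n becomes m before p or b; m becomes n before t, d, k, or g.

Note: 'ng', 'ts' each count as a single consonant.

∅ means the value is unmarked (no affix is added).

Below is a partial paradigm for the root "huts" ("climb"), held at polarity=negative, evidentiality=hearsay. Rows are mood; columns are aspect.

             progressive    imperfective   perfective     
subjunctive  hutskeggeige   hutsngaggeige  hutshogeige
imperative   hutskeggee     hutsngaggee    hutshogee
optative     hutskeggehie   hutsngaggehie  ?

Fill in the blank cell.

Attach aspect perfective -ho (after consonant 'ts') → hutsho.
Attach polarity negative -ge → hutshoge.
Attach mood optative -hi → hutshogehi.
Attach evidentiality hearsay -e → hutshogehie.
Nasal assimilation: no change.

hutshogehie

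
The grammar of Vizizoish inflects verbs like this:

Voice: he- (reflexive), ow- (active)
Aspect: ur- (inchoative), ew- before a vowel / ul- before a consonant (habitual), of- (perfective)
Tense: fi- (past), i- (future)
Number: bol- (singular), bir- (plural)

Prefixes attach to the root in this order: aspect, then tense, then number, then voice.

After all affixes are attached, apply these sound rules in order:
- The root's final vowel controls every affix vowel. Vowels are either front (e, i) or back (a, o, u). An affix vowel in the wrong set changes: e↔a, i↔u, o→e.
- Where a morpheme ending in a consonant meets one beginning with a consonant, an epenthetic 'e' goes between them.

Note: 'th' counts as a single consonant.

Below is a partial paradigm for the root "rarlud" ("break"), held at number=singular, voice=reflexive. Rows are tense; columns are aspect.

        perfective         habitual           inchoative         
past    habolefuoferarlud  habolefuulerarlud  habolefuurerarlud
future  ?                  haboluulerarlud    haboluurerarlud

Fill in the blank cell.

haboluoferarlud

Attach aspect perfective of- → ofrarlud.
Attach tense future i- → iofrarlud.
Attach number singular bol- → boliofrarlud.
Attach voice reflexive he- → heboliofrarlud.
Apply vowel harmony: heboliofrarlud → haboluofrarlud.
Apply epenthesis: haboluofrarlud → haboluoferarlud.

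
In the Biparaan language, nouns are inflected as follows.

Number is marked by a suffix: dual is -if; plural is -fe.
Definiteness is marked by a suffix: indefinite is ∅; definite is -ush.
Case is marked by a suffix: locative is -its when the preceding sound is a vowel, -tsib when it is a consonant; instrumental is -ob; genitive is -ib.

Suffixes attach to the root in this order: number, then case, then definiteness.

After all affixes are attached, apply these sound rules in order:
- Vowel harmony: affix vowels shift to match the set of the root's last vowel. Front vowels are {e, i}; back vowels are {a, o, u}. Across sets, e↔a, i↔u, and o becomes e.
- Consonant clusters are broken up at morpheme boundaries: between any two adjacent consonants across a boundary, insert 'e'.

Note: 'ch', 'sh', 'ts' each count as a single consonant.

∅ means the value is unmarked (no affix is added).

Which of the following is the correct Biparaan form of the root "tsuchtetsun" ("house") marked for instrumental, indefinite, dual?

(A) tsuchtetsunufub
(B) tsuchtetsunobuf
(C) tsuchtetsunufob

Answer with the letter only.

C

Attach number dual -if → tsuchtetsunif.
Attach case instrumental -ob → tsuchtetsunifob.
definiteness = indefinite: zero marking, form stays tsuchtetsunifob.
Apply vowel harmony: tsuchtetsunifob → tsuchtetsunufob.
Epenthesis: no change.
So the correct form is tsuchtetsunufob, option (C).
(B) tsuchtetsunobuf is wrong: it has the affixes in the wrong order.
(A) tsuchtetsunufub is wrong: it uses genitive instead of instrumental for case.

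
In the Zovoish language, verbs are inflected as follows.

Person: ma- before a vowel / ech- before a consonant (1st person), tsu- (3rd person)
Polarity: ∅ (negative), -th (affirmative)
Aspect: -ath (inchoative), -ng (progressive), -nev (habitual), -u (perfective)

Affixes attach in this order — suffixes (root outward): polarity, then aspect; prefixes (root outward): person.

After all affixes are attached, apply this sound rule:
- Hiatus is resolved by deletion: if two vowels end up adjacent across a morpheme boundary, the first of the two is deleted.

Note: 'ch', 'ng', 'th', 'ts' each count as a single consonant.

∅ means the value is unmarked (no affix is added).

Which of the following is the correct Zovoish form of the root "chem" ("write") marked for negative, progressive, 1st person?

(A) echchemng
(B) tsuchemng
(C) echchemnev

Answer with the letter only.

Attach person 1st person ech- (before consonant 'ch') → echchem.
polarity = negative: zero marking, form stays echchem.
Attach aspect progressive -ng → echchemng.
Vowel deletion: no change.
So the correct form is echchemng, option (A).
(B) tsuchemng is wrong: it uses 3rd person instead of 1st person for person.
(C) echchemnev is wrong: it uses habitual instead of progressive for aspect.

A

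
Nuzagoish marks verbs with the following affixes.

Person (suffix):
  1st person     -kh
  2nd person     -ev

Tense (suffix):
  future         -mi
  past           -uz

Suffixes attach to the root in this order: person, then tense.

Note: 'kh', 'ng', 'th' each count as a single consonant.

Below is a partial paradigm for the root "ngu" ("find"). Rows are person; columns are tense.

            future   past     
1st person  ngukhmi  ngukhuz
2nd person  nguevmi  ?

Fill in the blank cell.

Attach person 2nd person -ev → nguev.
Attach tense past -uz → nguevuz.

nguevuz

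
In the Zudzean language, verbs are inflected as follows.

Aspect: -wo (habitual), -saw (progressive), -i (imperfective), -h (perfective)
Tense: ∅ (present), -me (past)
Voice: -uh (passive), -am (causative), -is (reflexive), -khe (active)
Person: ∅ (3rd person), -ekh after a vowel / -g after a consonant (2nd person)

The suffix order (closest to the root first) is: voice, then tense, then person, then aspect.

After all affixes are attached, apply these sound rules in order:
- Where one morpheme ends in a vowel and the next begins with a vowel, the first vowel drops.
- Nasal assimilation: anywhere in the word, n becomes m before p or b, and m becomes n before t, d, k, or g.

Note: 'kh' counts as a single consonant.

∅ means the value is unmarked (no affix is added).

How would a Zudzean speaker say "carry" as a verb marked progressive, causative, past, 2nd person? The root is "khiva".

Attach voice causative -am → khivaam.
Attach tense past -me → khivaamme.
Attach person 2nd person -ekh (after vowel 'e') → khivaammeekh.
Attach aspect progressive -saw → khivaammeekhsaw.
Apply vowel deletion: khivaammeekhsaw → khivammekhsaw.
Nasal assimilation: no change.

khivammekhsaw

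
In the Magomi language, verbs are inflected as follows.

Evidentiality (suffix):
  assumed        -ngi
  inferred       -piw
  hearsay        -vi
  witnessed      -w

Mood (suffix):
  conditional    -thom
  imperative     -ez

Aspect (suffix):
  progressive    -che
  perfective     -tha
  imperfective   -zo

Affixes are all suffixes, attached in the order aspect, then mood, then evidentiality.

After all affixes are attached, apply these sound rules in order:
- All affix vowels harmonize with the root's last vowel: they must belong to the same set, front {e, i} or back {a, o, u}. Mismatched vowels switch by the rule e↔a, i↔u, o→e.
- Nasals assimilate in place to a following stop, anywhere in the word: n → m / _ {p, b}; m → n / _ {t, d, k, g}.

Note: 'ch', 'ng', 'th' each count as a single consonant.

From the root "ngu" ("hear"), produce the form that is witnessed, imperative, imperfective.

nguzoazw

Attach aspect imperfective -zo → nguzo.
Attach mood imperative -ez → nguzoez.
Attach evidentiality witnessed -w → nguzoezw.
Apply vowel harmony: nguzoezw → nguzoazw.
Nasal assimilation: no change.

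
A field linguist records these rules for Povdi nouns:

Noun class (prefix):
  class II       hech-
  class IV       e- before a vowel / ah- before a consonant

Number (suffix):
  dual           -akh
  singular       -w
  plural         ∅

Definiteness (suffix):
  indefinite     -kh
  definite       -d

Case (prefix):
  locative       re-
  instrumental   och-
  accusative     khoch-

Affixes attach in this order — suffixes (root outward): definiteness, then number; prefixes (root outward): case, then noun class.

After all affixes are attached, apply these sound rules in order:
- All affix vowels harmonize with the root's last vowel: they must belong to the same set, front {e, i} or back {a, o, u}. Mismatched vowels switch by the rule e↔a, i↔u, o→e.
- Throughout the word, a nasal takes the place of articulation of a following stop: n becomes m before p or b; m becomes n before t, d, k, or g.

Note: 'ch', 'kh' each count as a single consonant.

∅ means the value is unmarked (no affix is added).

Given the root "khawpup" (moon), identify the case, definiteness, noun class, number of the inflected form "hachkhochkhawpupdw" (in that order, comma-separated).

Segment: hech-khoch-khawpup-d-w.
case: khoch- → accusative.
definiteness: -d → definite.
noun class: hech- → class II.
number: -w → singular.

accusative, definite, class II, singular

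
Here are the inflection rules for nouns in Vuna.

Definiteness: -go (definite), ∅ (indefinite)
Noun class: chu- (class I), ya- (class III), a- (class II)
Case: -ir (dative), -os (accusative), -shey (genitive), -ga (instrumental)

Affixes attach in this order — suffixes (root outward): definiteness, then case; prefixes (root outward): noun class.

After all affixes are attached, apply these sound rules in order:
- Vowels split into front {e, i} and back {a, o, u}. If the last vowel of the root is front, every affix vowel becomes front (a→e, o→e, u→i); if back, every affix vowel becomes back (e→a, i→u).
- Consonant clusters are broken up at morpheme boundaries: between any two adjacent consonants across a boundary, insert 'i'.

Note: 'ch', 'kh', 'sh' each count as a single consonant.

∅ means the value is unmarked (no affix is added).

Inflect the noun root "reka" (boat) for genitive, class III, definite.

Attach noun class class III ya- → yareka.
Attach definiteness definite -go → yarekago.
Attach case genitive -shey → yarekagoshey.
Apply vowel harmony: yarekagoshey → yarekagoshay.
Epenthesis: no change.

yarekagoshay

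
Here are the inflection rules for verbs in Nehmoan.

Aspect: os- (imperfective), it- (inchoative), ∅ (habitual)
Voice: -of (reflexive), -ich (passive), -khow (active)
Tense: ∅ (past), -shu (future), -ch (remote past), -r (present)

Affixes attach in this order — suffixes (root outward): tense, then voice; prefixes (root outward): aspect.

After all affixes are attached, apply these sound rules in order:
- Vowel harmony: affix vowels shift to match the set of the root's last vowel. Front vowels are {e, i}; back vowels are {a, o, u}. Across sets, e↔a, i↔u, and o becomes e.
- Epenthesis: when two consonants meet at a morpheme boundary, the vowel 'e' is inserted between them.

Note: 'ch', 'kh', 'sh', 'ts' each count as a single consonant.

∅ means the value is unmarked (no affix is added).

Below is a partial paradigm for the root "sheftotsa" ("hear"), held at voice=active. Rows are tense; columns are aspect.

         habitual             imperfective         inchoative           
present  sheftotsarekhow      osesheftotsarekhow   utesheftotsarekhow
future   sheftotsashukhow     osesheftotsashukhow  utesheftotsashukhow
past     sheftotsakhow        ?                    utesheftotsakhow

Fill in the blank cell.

tense = past: zero marking, form stays sheftotsa.
Attach aspect imperfective os- → ossheftotsa.
Attach voice active -khow → ossheftotsakhow.
Vowel harmony: no change.
Apply epenthesis: ossheftotsakhow → osesheftotsakhow.

osesheftotsakhow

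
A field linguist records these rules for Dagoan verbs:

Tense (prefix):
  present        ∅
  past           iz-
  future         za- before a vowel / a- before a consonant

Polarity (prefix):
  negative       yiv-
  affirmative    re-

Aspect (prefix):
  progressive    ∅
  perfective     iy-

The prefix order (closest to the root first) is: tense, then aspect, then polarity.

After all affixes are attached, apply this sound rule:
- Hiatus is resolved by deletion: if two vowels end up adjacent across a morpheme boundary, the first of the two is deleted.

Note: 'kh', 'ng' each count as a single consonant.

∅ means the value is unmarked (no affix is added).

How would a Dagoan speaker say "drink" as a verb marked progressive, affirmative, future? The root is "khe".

Attach tense future a- (before consonant 'kh') → akhe.
aspect = progressive: zero marking, form stays akhe.
Attach polarity affirmative re- → reakhe.
Apply vowel deletion: reakhe → rakhe.

rakhe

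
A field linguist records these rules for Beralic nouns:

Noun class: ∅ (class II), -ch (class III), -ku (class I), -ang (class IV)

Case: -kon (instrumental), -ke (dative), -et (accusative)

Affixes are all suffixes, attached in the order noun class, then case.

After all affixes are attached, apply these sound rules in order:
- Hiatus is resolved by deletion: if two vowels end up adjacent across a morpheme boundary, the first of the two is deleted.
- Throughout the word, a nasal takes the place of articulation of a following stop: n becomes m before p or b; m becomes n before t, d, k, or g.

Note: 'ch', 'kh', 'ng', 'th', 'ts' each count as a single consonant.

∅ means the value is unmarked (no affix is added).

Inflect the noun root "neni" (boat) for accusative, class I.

neniket

Attach noun class class I -ku → neniku.
Attach case accusative -et → nenikuet.
Apply vowel deletion: nenikuet → neniket.
Nasal assimilation: no change.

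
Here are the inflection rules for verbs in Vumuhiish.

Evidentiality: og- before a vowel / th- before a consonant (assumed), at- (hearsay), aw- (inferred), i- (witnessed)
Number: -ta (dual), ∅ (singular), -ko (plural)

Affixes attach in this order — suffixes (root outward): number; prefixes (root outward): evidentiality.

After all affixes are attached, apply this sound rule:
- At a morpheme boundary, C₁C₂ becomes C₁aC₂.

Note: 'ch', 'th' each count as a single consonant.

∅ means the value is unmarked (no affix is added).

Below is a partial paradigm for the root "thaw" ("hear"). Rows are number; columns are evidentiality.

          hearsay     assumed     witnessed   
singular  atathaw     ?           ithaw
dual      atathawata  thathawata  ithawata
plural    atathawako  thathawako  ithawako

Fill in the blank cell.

thathaw

Attach evidentiality assumed th- (before consonant 'th') → ththaw.
number = singular: zero marking, form stays ththaw.
Apply epenthesis: ththaw → thathaw.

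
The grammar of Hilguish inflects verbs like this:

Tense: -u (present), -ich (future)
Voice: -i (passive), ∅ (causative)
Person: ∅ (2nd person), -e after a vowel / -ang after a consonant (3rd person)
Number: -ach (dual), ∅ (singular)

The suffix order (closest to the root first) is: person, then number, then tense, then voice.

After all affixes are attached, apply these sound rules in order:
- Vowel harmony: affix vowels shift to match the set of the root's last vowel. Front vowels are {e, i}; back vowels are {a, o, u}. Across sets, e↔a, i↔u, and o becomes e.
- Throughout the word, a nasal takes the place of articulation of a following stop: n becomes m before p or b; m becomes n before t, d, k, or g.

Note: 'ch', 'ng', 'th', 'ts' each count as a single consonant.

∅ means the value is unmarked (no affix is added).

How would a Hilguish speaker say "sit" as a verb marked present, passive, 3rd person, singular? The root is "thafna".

thafnaauu

Attach person 3rd person -e (after vowel 'a') → thafnae.
number = singular: zero marking, form stays thafnae.
Attach tense present -u → thafnaeu.
Attach voice passive -i → thafnaeui.
Apply vowel harmony: thafnaeui → thafnaauu.
Nasal assimilation: no change.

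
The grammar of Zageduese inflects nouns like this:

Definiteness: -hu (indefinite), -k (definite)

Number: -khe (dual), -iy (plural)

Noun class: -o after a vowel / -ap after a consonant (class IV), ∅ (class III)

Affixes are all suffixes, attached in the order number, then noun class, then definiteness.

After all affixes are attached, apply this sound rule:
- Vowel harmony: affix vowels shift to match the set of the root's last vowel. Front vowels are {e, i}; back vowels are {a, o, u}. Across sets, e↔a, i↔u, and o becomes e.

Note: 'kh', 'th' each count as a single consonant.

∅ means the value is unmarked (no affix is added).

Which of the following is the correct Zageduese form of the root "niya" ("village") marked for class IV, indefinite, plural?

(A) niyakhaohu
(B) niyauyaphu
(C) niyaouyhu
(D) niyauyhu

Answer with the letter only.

Attach number plural -iy → niyaiy.
Attach noun class class IV -ap (after consonant 'y') → niyaiyap.
Attach definiteness indefinite -hu → niyaiyaphu.
Apply vowel harmony: niyaiyaphu → niyauyaphu.
So the correct form is niyauyaphu, option (B).
(A) niyakhaohu is wrong: it uses dual instead of plural for number.
(D) niyauyhu is wrong: it uses class III instead of class IV for noun class.
(C) niyaouyhu is wrong: it has the affixes in the wrong order.

B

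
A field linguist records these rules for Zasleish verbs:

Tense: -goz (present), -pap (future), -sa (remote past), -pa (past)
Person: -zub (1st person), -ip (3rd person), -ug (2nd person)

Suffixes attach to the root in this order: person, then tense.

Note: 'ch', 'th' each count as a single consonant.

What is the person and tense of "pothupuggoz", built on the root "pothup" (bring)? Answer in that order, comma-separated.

2nd person, present

Segment: pothup-ug-goz.
person: -ug → 2nd person.
tense: -goz → present.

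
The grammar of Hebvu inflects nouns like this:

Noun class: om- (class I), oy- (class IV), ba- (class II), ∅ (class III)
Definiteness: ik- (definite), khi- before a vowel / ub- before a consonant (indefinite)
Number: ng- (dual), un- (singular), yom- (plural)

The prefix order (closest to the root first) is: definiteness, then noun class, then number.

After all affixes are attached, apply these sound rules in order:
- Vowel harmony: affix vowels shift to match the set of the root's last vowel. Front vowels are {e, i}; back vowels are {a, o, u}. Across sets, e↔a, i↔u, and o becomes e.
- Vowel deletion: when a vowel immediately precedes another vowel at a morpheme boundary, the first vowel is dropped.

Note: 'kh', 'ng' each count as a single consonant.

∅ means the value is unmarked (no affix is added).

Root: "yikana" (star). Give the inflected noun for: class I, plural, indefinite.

yomomubyikana

Attach definiteness indefinite ub- (before consonant 'y') → ubyikana.
Attach noun class class I om- → omubyikana.
Attach number plural yom- → yomomubyikana.
Vowel harmony: no change.
Vowel deletion: no change.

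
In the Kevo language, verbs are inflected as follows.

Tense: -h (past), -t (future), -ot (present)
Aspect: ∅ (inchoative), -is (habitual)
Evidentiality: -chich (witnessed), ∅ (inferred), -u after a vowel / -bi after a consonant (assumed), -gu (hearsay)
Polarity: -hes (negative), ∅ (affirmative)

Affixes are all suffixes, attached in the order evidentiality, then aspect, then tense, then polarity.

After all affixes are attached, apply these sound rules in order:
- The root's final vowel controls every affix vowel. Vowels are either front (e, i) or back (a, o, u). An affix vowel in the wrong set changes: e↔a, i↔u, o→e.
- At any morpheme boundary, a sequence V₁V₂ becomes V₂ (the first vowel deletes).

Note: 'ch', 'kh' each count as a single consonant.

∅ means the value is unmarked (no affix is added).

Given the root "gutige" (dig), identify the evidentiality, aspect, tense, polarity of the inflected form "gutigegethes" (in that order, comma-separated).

hearsay, inchoative, present, negative

Segment: gutige-gu-ot-hes.
evidentiality: -gu → hearsay.
aspect: ∅ → inchoative.
tense: -ot → present.
polarity: -hes → negative.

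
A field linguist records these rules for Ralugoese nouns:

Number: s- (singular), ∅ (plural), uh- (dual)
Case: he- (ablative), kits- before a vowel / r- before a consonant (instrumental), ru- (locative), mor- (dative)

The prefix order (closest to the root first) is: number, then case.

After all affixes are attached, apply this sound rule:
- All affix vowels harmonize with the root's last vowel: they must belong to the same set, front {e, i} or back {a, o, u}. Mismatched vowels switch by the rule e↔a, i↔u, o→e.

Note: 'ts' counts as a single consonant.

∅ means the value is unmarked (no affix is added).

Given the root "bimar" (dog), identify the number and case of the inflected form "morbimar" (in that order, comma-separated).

Segment: mor-bimar.
number: ∅ → plural.
case: mor- → dative.

plural, dative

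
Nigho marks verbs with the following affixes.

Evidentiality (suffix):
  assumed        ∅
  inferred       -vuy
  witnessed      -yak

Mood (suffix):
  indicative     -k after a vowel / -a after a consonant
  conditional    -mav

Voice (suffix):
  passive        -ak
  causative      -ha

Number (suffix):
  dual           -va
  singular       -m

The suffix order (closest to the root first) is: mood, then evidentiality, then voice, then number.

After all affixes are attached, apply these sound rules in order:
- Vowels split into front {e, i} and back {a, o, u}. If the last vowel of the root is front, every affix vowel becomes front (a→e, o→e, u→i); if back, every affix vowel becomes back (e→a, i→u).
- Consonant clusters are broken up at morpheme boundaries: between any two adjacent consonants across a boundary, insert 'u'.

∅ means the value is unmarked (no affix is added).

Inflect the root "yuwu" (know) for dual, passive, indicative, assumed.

yuwukakuva

Attach mood indicative -k (after vowel 'u') → yuwuk.
evidentiality = assumed: zero marking, form stays yuwuk.
Attach voice passive -ak → yuwukak.
Attach number dual -va → yuwukakva.
Vowel harmony: no change.
Apply epenthesis: yuwukakva → yuwukakuva.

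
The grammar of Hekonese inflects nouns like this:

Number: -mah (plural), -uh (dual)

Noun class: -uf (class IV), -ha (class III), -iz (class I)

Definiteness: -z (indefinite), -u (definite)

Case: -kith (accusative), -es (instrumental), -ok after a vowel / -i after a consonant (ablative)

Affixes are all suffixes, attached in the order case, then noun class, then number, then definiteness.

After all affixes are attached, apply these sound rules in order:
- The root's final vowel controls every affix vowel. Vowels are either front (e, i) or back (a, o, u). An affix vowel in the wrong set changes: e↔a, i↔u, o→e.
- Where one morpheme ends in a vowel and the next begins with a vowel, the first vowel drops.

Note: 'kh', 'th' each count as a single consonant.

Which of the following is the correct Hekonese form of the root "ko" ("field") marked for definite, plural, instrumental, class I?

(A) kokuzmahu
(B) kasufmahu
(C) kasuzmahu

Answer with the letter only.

C

Attach case instrumental -es → koes.
Attach noun class class I -iz → koesiz.
Attach number plural -mah → koesizmah.
Attach definiteness definite -u → koesizmahu.
Apply vowel harmony: koesizmahu → koasuzmahu.
Apply vowel deletion: koasuzmahu → kasuzmahu.
So the correct form is kasuzmahu, option (C).
(B) kasufmahu is wrong: it uses class IV instead of class I for noun class.
(A) kokuzmahu is wrong: it uses ablative instead of instrumental for case.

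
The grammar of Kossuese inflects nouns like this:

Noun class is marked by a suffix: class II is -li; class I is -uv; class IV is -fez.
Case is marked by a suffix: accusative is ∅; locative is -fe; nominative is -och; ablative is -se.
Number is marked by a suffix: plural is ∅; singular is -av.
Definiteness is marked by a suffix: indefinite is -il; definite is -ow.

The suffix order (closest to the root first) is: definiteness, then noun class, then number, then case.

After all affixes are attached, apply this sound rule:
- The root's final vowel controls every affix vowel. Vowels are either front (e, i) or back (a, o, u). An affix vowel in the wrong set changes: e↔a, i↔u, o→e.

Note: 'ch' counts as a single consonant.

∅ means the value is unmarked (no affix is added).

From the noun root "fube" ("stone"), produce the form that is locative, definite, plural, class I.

fubeewivfe

Attach definiteness definite -ow → fubeow.
Attach noun class class I -uv → fubeowuv.
number = plural: zero marking, form stays fubeowuv.
Attach case locative -fe → fubeowuvfe.
Apply vowel harmony: fubeowuvfe → fubeewivfe.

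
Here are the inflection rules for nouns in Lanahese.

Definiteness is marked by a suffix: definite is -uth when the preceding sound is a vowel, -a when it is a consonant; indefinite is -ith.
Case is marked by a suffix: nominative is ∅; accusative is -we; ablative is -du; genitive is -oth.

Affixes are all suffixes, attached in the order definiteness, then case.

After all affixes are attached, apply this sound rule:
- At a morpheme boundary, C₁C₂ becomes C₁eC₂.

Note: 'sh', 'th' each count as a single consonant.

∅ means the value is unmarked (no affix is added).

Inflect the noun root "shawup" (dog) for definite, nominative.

shawupa

Attach definiteness definite -a (after consonant 'p') → shawupa.
case = nominative: zero marking, form stays shawupa.
Epenthesis: no change.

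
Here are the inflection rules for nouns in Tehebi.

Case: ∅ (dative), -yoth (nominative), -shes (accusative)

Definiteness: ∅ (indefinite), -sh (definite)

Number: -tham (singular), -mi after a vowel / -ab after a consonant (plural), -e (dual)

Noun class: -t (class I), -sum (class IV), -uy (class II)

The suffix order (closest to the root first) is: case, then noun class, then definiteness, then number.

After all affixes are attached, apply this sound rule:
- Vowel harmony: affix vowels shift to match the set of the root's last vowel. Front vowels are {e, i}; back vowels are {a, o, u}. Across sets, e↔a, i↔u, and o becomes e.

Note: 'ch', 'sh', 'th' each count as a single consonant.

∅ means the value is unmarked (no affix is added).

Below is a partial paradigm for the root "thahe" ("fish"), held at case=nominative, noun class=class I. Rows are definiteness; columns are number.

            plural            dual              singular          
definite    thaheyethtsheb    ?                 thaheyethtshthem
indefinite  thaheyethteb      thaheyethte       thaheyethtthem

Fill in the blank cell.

Attach case nominative -yoth → thaheyoth.
Attach noun class class I -t → thaheyotht.
Attach definiteness definite -sh → thaheyothtsh.
Attach number dual -e → thaheyothtshe.
Apply vowel harmony: thaheyothtshe → thaheyethtshe.

thaheyethtshe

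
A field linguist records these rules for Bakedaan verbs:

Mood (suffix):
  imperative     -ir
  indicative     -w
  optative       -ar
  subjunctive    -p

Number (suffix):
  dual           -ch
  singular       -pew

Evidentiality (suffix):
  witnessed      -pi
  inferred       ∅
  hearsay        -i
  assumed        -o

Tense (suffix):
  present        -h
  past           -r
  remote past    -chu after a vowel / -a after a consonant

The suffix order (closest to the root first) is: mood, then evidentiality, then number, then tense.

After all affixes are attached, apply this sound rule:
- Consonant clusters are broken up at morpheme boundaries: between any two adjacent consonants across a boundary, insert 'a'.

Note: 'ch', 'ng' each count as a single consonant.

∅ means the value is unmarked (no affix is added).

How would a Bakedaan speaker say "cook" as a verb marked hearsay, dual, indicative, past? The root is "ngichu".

Attach mood indicative -w → ngichuw.
Attach evidentiality hearsay -i → ngichuwi.
Attach number dual -ch → ngichuwich.
Attach tense past -r → ngichuwichr.
Apply epenthesis: ngichuwichr → ngichuwichar.

ngichuwichar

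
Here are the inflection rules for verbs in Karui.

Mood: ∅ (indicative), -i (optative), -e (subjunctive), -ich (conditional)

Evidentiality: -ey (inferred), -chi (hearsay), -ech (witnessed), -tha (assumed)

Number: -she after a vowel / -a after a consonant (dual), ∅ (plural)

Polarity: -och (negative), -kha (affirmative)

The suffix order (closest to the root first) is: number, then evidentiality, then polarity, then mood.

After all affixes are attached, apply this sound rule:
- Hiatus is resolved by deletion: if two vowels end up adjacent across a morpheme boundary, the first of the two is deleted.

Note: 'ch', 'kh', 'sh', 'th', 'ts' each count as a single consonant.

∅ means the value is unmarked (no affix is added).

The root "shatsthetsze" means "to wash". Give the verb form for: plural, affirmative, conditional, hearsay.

shatsthetszechikhich

number = plural: zero marking, form stays shatsthetsze.
Attach evidentiality hearsay -chi → shatsthetszechi.
Attach polarity affirmative -kha → shatsthetszechikha.
Attach mood conditional -ich → shatsthetszechikhaich.
Apply vowel deletion: shatsthetszechikhaich → shatsthetszechikhich.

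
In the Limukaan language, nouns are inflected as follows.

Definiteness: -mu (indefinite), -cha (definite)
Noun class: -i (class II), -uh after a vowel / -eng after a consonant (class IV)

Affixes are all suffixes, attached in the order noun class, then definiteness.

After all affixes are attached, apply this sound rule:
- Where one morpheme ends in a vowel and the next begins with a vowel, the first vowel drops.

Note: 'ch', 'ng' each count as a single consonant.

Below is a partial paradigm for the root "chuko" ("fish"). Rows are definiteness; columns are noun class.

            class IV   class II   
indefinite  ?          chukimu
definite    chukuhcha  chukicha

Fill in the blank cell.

Attach noun class class IV -uh (after vowel 'o') → chukouh.
Attach definiteness indefinite -mu → chukouhmu.
Apply vowel deletion: chukouhmu → chukuhmu.

chukuhmu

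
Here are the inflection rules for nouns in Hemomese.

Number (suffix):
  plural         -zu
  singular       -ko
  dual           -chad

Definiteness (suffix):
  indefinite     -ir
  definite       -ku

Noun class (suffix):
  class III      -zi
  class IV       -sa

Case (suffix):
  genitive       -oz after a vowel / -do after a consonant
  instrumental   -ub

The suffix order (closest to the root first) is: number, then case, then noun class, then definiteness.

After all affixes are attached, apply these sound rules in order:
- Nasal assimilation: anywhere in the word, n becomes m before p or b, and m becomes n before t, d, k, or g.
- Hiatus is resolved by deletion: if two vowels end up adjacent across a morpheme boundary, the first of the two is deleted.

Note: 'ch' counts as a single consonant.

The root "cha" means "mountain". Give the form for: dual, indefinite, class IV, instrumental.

chachadubsir

Attach number dual -chad → chachad.
Attach case instrumental -ub → chachadub.
Attach noun class class IV -sa → chachadubsa.
Attach definiteness indefinite -ir → chachadubsair.
Nasal assimilation: no change.
Apply vowel deletion: chachadubsair → chachadubsir.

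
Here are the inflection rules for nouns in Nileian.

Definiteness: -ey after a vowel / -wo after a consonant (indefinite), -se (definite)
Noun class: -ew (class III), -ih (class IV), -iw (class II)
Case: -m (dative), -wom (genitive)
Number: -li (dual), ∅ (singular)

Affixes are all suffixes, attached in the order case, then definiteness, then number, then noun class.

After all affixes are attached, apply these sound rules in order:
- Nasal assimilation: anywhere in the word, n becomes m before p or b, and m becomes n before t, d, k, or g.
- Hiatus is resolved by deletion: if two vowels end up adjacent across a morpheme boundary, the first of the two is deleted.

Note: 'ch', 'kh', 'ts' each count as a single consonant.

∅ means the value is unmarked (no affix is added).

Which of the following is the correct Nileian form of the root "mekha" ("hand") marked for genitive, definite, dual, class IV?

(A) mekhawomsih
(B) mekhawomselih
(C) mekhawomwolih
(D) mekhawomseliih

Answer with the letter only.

B

Attach case genitive -wom → mekhawom.
Attach definiteness definite -se → mekhawomse.
Attach number dual -li → mekhawomseli.
Attach noun class class IV -ih → mekhawomseliih.
Nasal assimilation: no change.
Apply vowel deletion: mekhawomseliih → mekhawomselih.
So the correct form is mekhawomselih, option (B).
(A) mekhawomsih is wrong: it uses singular instead of dual for number.
(C) mekhawomwolih is wrong: it uses indefinite instead of definite for definiteness.
(D) mekhawomseliih is wrong: it fails to apply the sound rule(s).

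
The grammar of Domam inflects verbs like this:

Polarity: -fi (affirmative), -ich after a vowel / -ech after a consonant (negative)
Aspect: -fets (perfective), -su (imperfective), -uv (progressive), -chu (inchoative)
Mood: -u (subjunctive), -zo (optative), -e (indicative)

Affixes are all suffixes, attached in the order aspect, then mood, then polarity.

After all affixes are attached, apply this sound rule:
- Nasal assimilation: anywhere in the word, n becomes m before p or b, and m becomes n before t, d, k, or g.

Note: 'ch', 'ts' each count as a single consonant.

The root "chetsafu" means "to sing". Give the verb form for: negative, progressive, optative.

Attach aspect progressive -uv → chetsafuuv.
Attach mood optative -zo → chetsafuuvzo.
Attach polarity negative -ich (after vowel 'o') → chetsafuuvzoich.
Nasal assimilation: no change.

chetsafuuvzoich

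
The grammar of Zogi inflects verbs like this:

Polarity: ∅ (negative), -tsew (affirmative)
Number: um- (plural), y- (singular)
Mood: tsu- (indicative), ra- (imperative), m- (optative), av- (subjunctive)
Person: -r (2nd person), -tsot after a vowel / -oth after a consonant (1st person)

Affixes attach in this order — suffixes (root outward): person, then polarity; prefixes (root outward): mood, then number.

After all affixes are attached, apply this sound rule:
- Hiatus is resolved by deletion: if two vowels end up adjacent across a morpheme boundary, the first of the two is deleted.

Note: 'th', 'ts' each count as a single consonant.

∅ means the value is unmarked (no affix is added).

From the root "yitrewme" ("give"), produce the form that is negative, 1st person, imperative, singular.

yrayitrewmetsot

Attach mood imperative ra- → rayitrewme.
Attach number singular y- → yrayitrewme.
Attach person 1st person -tsot (after vowel 'e') → yrayitrewmetsot.
polarity = negative: zero marking, form stays yrayitrewmetsot.
Vowel deletion: no change.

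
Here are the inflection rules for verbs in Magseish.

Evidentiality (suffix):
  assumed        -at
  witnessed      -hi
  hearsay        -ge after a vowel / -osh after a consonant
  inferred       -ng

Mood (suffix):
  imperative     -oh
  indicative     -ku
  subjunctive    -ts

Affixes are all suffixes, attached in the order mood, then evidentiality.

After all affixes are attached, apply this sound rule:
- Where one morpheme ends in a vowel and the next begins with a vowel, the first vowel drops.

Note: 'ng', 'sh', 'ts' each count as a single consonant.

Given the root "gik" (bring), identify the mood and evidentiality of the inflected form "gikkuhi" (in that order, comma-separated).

indicative, witnessed

Segment: gik-ku-hi.
mood: -ku → indicative.
evidentiality: -hi → witnessed.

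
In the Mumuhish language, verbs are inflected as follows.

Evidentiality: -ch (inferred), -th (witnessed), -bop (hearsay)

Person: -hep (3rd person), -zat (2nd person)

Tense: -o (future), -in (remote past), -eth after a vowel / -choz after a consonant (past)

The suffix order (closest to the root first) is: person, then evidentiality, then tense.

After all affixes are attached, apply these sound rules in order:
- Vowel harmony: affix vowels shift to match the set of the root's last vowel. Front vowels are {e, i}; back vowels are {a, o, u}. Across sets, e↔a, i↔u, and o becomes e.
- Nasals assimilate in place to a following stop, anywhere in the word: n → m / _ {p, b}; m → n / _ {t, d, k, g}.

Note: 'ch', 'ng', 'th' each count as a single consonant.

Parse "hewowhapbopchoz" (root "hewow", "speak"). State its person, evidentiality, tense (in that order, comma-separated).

Segment: hewow-hep-bop-choz.
person: -hep → 3rd person.
evidentiality: -bop → hearsay.
tense: -eth/choz → past.

3rd person, hearsay, past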